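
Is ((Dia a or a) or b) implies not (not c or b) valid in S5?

Tableau for the negation not (((Dia a or a) or b) implies not (not c or b)):
1. not (((Dia a or a) or b) implies not (not c or b)), w0
2. (Dia a or a) or b, w0
3. not c or b, w0
4. b, w0
Accessibility: w0Rw0
The negation has an open branch (countermodel exists).

Not valid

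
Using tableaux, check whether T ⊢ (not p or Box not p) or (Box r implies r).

Tableau for the negation not ((not p or Box not p) or (Box r implies r)):
1. not ((not p or Box not p) or (Box r implies r)), w0
2. not (not p or Box not p), w0
3. not (Box r implies r), w0
4. p, w0
5. not Box not p, w0
6. Box r, w0
7. not r, w0
8. r, w0
Accessibility: w0Rw0
Branch closes: r and not r both at w0.
Every branch of the negation's tableau closes; the branch above is one of them.

Yes, valid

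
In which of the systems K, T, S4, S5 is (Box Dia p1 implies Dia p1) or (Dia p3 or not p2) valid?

T, S4, S5

T-tableau for the negation not ((Box Dia p1 implies Dia p1) or (Dia p3 or not p2)):
1. not ((Box Dia p1 implies Dia p1) or (Dia p3 or not p2)), u
2. not (Box Dia p1 implies Dia p1), u   [neg-or-rule on 1]
3. not (Dia p3 or not p2), u   [neg-or-rule on 1]
4. Box Dia p1, u   [neg-implies-rule on 2]
5. not Dia p1, u   [neg-implies-rule on 2]
6. not Dia p3, u   [neg-or-rule on 3]
7. p2, u   [neg-or-rule on 3]
8. Dia p1, u   [Box-rule on 4 via uRu]
9. not p1, u   [neg-Dia-rule on 5 via uRu]
10. not p3, u   [neg-Dia-rule on 6 via uRu]
11. p1, v   [Dia-rule on 8: fresh world v, uRv]
12. Dia p1, v   [Box-rule on 4 via uRv]
13. not p1, v   [neg-Dia-rule on 5 via uRv]
Accessibility: uRu, uRv, vRv
Branch closes: p1 and not p1 both at v.
Every branch closes (one shown): valid in T, hence also in S4, S5 (every theorem of T is a theorem of S4 and S5).
K-tableau for the negation not ((Box Dia p1 implies Dia p1) or (Dia p3 or not p2)):
1. not ((Box Dia p1 implies Dia p1) or (Dia p3 or not p2)), u
2. not (Box Dia p1 implies Dia p1), u   [neg-or-rule on 1]
3. not (Dia p3 or not p2), u   [neg-or-rule on 1]
4. Box Dia p1, u   [neg-implies-rule on 2]
5. not Dia p1, u   [neg-implies-rule on 2]
6. not Dia p3, u   [neg-or-rule on 3]
7. p2, u   [neg-or-rule on 3]
Complete open branch: countermodel on a K-frame, so not valid in K.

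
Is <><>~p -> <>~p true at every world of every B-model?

Tableau for the negation ~(<><>~p -> <>~p):
1. ~(<><>~p -> <>~p), u
2. <><>~p, u
3. ~<>~p, u
4. p, u
5. <>~p, v
6. p, v
7. ~p, w
Accessibility: uRu, uRv, vRu, vRv, vRw, wRv, wRw
The negation has an open branch (countermodel exists).

Invalid (countermodel exists)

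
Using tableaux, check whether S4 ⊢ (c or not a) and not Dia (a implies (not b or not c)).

Tableau for the negation not ((c or not a) and not Dia (a implies (not b or not c))):
1. not ((c or not a) and not Dia (a implies (not b or not c))), w0
2. Dia (a implies (not b or not c)), w0
3. a implies (not b or not c), w1
4. not b or not c, w1
5. not c, w1
Accessibility: w0Rw0, w0Rw1, w1Rw1
The negation has an open branch (countermodel exists).

Invalid (countermodel exists)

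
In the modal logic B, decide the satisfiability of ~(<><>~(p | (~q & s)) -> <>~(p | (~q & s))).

1. ~(<><>~(p | (~q & s)) -> <>~(p | (~q & s))), u
2. <><>~(p | (~q & s)), u
3. ~<>~(p | (~q & s)), u
4. p | (~q & s), u
5. ~q & s, u
6. ~q, u
7. s, u
8. <>~(p | (~q & s)), v
9. p | (~q & s), v
10. ~q & s, v
11. ~q, v
12. s, v
13. ~(p | (~q & s)), w
14. ~p, w
15. ~(~q & s), w
16. ~s, w
Accessibility: uRu, uRv, vRu, vRv, vRw, wRv, wRw

Satisfiable (open branch found)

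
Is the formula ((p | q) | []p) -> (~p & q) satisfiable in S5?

1. ((p | q) | []p) -> (~p & q), u
2. ~p & q, u   [->-rule on 1 (branches; this branch)]
3. ~p, u   [&-rule on 2]
4. q, u   [&-rule on 2]
Accessibility: uRu

Yes, satisfiable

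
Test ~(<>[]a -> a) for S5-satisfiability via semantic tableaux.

Unsatisfiable

1. ~(<>[]a -> a), u
2. <>[]a, u   [~->-rule on 1]
3. ~a, u   [~->-rule on 1]
4. []a, v   [<>-rule on 2: fresh world v, uRv]
5. a, u   [[]-rule on 4 via vRu]
Accessibility: uRu, uRv, vRu, vRv
Branch closes: a and ~a both at u.
(One branch shown.) All branches close.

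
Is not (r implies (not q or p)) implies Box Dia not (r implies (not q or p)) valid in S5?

Tableau for the negation not (not (r implies (not q or p)) implies Box Dia not (r implies (not q or p))):
1. not (not (r implies (not q or p)) implies Box Dia not (r implies (not q or p))), 0
2. not (r implies (not q or p)), 0
3. not Box Dia not (r implies (not q or p)), 0
4. r, 0
5. not (not q or p), 0
6. q, 0
7. not p, 0
8. not Dia not (r implies (not q or p)), 1
9. r implies (not q or p), 0
10. r implies (not q or p), 1
11. not q or p, 0
12. not q or p, 1
13. p, 0
Accessibility: 0R0, 0R1, 1R0, 1R1
Branch closes: p and not p both at 0.
Every branch of the negation's tableau closes; the branch above is one of them.

Yes, valid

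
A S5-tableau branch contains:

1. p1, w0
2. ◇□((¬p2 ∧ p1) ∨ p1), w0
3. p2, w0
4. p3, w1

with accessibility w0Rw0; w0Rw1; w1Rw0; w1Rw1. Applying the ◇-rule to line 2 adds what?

a fresh world w2 with w0Rw2, and □((¬p2 ∧ p1) ∨ p1) at w2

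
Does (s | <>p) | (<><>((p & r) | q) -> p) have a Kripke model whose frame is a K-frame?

Satisfiable (open branch found)

1. (s | <>p) | (<><>((p & r) | q) -> p), 0
2. <><>((p & r) | q) -> p, 0
3. p, 0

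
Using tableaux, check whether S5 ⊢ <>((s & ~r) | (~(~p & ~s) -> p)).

Invalid (countermodel exists)

Tableau for the negation ~<>((s & ~r) | (~(~p & ~s) -> p)):
1. ~<>((s & ~r) | (~(~p & ~s) -> p)), w0
2. ~((s & ~r) | (~(~p & ~s) -> p)), w0
3. ~(s & ~r), w0
4. ~(~(~p & ~s) -> p), w0
5. ~(~p & ~s), w0
6. ~p, w0
7. r, w0
8. s, w0
Accessibility: w0Rw0
The negation has an open branch (countermodel exists).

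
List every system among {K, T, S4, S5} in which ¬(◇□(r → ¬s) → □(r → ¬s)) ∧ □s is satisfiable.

K, T, S4

S5-tableau for the formula:
1. ¬(◇□(r → ¬s) → □(r → ¬s)) ∧ □s, w0
2. ¬(◇□(r → ¬s) → □(r → ¬s)), w0
3. □s, w0
4. ◇□(r → ¬s), w0
5. ¬□(r → ¬s), w0
6. s, w0
7. □(r → ¬s), w1
8. s, w1
9. r → ¬s, w0
10. r → ¬s, w1
11. ¬r, w0
12. ¬r, w1
13. ¬(r → ¬s), w2
14. r, w2
15. s, w2
16. r → ¬s, w2
17. ¬s, w2
Accessibility: w0Rw0, w0Rw1, w0Rw2, w1Rw0, w1Rw1, w1Rw2, w2Rw0, w2Rw1, w2Rw2
Branch closes: s and ¬s both at w2.
Every branch closes (one shown): unsatisfiable in S5.
S4-tableau for the formula:
1. ¬(◇□(r → ¬s) → □(r → ¬s)) ∧ □s, w0
2. ¬(◇□(r → ¬s) → □(r → ¬s)), w0
3. □s, w0
4. ◇□(r → ¬s), w0
5. ¬□(r → ¬s), w0
6. s, w0
7. □(r → ¬s), w1
8. s, w1
9. r → ¬s, w1
10. ¬r, w1
11. ¬(r → ¬s), w2
12. r, w2
13. s, w2
Accessibility: w0Rw0, w0Rw1, w0Rw2, w1Rw1, w2Rw2
Complete open branch: satisfiable in S4, hence also in K, T (this S4-model is also a K-model and a T-model).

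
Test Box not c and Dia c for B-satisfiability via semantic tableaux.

1. Box not c and Dia c, u
2. Box not c, u
3. Dia c, u
4. not c, u
5. c, v
6. not c, v
Accessibility: uRu, uRv, vRu, vRv
Branch closes: c and not c both at v.
(One branch shown.) All branches close.

Unsatisfiable (every branch closes)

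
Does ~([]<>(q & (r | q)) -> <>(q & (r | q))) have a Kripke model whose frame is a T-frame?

1. ~([]<>(q & (r | q)) -> <>(q & (r | q))), u
2. []<>(q & (r | q)), u   [~->-rule on 1]
3. ~<>(q & (r | q)), u   [~->-rule on 1]
4. <>(q & (r | q)), u   [[]-rule on 2 via uRu]
5. ~(q & (r | q)), u   [~<>-rule on 3 via uRu]
6. ~(r | q), u   [~&-rule on 5 (branches; this branch)]
7. ~r, u   [~|-rule on 6]
8. ~q, u   [~|-rule on 6]
9. q & (r | q), v   [<>-rule on 4: fresh world v, uRv]
10. q, v   [&-rule on 9]
11. r | q, v   [&-rule on 9]
12. <>(q & (r | q)), v   [[]-rule on 2 via uRv]
13. ~(q & (r | q)), v   [~<>-rule on 3 via uRv]
14. ~(r | q), v   [~&-rule on 13 (branches; this branch)]
15. ~r, v   [~|-rule on 14]
16. ~q, v   [~|-rule on 14]
Accessibility: uRu, uRv, vRv
Branch closes: q and ~q both at v.
All branches of the tableau close; one closing branch shown above.

Unsatisfiable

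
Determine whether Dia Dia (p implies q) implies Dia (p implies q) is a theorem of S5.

Tableau for the negation not (Dia Dia (p implies q) implies Dia (p implies q)):
1. not (Dia Dia (p implies q) implies Dia (p implies q)), w0
2. Dia Dia (p implies q), w0
3. not Dia (p implies q), w0
4. not (p implies q), w0
5. p, w0
6. not q, w0
7. Dia (p implies q), w1
8. not (p implies q), w1
9. p, w1
10. not q, w1
11. p implies q, w2
12. not (p implies q), w2
13. p, w2
14. not q, w2
15. q, w2
Accessibility: w0Rw0, w0Rw1, w0Rw2, w1Rw0, w1Rw1, w1Rw2, w2Rw0, w2Rw1, w2Rw2
Branch closes: q and not q both at w2.
All branches of the negation close; one closing branch shown above.

Valid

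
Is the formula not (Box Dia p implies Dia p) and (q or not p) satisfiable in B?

No, unsatisfiable

1. not (Box Dia p implies Dia p) and (q or not p), u
2. not (Box Dia p implies Dia p), u
3. q or not p, u
4. Box Dia p, u
5. not Dia p, u
6. Dia p, u
7. not p, u
8. p, v
9. Dia p, v
10. not p, v
Accessibility: uRu, uRv, vRu, vRv
Branch closes: p and not p both at v.
All branches of the tableau close; one closing branch shown above.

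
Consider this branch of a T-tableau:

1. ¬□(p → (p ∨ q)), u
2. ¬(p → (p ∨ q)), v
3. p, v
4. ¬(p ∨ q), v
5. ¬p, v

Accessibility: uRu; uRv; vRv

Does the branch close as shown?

Closed

Both p and ¬p appear at v.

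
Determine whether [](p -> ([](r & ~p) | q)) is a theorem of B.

Invalid (countermodel exists)

Tableau for the negation ~[](p -> ([](r & ~p) | q)):
1. ~[](p -> ([](r & ~p) | q)), 0
2. ~(p -> ([](r & ~p) | q)), 1   [~[]-rule on 1: fresh world 1, 0R1]
3. p, 1   [~->-rule on 2]
4. ~([](r & ~p) | q), 1   [~->-rule on 2]
5. ~[](r & ~p), 1   [~|-rule on 4]
6. ~q, 1   [~|-rule on 4]
7. ~(r & ~p), 2   [~[]-rule on 5: fresh world 2, 1R2]
8. p, 2   [~&-rule on 7 (branches; this branch)]
Accessibility: 0R0, 0R1, 1R0, 1R1, 1R2, 2R1, 2R2
The negation has an open branch (countermodel exists).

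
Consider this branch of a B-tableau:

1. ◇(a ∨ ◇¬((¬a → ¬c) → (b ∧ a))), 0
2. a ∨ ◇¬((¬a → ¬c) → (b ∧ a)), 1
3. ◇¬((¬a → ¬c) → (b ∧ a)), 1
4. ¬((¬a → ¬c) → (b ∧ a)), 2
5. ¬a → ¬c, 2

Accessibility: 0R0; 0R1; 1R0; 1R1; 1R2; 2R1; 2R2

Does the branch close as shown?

There is no literal clash: for every atom and world, at most one sign appears.

No, open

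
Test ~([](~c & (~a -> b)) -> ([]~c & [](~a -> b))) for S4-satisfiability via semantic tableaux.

1. ~([](~c & (~a -> b)) -> ([]~c & [](~a -> b))), u
2. [](~c & (~a -> b)), u   [~->-rule on 1]
3. ~([]~c & [](~a -> b)), u   [~->-rule on 1]
4. ~c & (~a -> b), u   [[]-rule on 2 via uRu]
5. ~c, u   [&-rule on 4]
6. ~a -> b, u   [&-rule on 4]
7. ~[](~a -> b), u   [~&-rule on 3 (branches; this branch)]
8. b, u   [->-rule on 6 (branches; this branch)]
9. ~(~a -> b), v   [~[]-rule on 7: fresh world v, uRv]
10. ~a, v   [~->-rule on 9]
11. ~b, v   [~->-rule on 9]
12. ~c & (~a -> b), v   [[]-rule on 2 via uRv]
13. ~c, v   [&-rule on 12]
14. ~a -> b, v   [&-rule on 12]
15. b, v   [->-rule on 14 (branches; this branch)]
Accessibility: uRu, uRv, vRv
Branch closes: b and ~b both at v.
All branches of the tableau close; one closing branch shown above.

Unsatisfiable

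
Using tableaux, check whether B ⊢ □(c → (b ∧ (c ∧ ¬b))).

Invalid (countermodel exists)

Tableau for the negation ¬□(c → (b ∧ (c ∧ ¬b))):
1. ¬□(c → (b ∧ (c ∧ ¬b))), u
2. ¬(c → (b ∧ (c ∧ ¬b))), v
3. c, v
4. ¬(b ∧ (c ∧ ¬b)), v
5. ¬(c ∧ ¬b), v
6. b, v
Accessibility: uRu, uRv, vRu, vRv
The negation has an open branch (countermodel exists).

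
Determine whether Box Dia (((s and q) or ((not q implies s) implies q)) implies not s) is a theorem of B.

No, not valid

Tableau for the negation not Box Dia (((s and q) or ((not q implies s) implies q)) implies not s):
1. not Box Dia (((s and q) or ((not q implies s) implies q)) implies not s), w0
2. not Dia (((s and q) or ((not q implies s) implies q)) implies not s), w1
3. not (((s and q) or ((not q implies s) implies q)) implies not s), w0
4. (s and q) or ((not q implies s) implies q), w0
5. s, w0
6. not (((s and q) or ((not q implies s) implies q)) implies not s), w1
7. (s and q) or ((not q implies s) implies q), w1
8. s, w1
9. (not q implies s) implies q, w0
10. (not q implies s) implies q, w1
11. q, w0
12. q, w1
Accessibility: w0Rw0, w0Rw1, w1Rw0, w1Rw1
The negation has an open branch (countermodel exists).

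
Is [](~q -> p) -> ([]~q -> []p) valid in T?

Tableau for the negation ~([](~q -> p) -> ([]~q -> []p)):
1. ~([](~q -> p) -> ([]~q -> []p)), w0
2. [](~q -> p), w0
3. ~([]~q -> []p), w0
4. []~q, w0
5. ~[]p, w0
6. ~q -> p, w0
7. ~q, w0
8. p, w0
9. ~p, w1
10. ~q -> p, w1
11. ~q, w1
12. p, w1
Accessibility: w0Rw0, w0Rw1, w1Rw1
Branch closes: p and ~p both at w1.
All branches of the negation close; one closing branch shown above.

Valid in T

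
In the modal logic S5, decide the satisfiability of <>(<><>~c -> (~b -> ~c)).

1. <>(<><>~c -> (~b -> ~c)), 0
2. <><>~c -> (~b -> ~c), 1
3. ~b -> ~c, 1
4. ~c, 1
Accessibility: 0R0, 0R1, 1R0, 1R1

Satisfiable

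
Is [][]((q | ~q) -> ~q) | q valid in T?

No, not valid

Tableau for the negation ~([][]((q | ~q) -> ~q) | q):
1. ~([][]((q | ~q) -> ~q) | q), u
2. ~[][]((q | ~q) -> ~q), u
3. ~q, u
4. ~[]((q | ~q) -> ~q), v
5. ~((q | ~q) -> ~q), w
6. q | ~q, w
7. q, w
Accessibility: uRu, uRv, vRv, vRw, wRw
The negation has an open branch (countermodel exists).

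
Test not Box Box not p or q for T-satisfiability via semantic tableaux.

Yes, satisfiable

1. not Box Box not p or q, 0
2. q, 0   [or-rule on 1 (branches; this branch)]
Accessibility: 0R0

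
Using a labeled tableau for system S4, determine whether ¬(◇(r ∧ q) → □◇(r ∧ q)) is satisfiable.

1. ¬(◇(r ∧ q) → □◇(r ∧ q)), 0
2. ◇(r ∧ q), 0   [¬→-rule on 1]
3. ¬□◇(r ∧ q), 0   [¬→-rule on 1]
4. r ∧ q, 1   [◇-rule on 2: fresh world 1, 0R1]
5. r, 1   [∧-rule on 4]
6. q, 1   [∧-rule on 4]
7. ¬◇(r ∧ q), 2   [¬□-rule on 3: fresh world 2, 0R2]
8. ¬(r ∧ q), 2   [¬◇-rule on 7 via 2R2]
9. ¬q, 2   [¬∧-rule on 8 (branches; this branch)]
Accessibility: 0R0, 0R1, 0R2, 1R1, 2R2

Satisfiable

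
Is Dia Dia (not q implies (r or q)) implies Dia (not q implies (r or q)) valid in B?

No, not valid

Tableau for the negation not (Dia Dia (not q implies (r or q)) implies Dia (not q implies (r or q))):
1. not (Dia Dia (not q implies (r or q)) implies Dia (not q implies (r or q))), 0
2. Dia Dia (not q implies (r or q)), 0   [neg-implies-rule on 1]
3. not Dia (not q implies (r or q)), 0   [neg-implies-rule on 1]
4. not (not q implies (r or q)), 0   [neg-Dia-rule on 3 via 0R0]
5. not q, 0   [neg-implies-rule on 4]
6. not (r or q), 0   [neg-implies-rule on 4]
7. not r, 0   [neg-or-rule on 6]
8. Dia (not q implies (r or q)), 1   [Dia-rule on 2: fresh world 1, 0R1]
9. not (not q implies (r or q)), 1   [neg-Dia-rule on 3 via 0R1]
10. not q, 1   [neg-implies-rule on 9]
11. not (r or q), 1   [neg-implies-rule on 9]
12. not r, 1   [neg-or-rule on 11]
13. not q implies (r or q), 2   [Dia-rule on 8: fresh world 2, 1R2]
14. r or q, 2   [implies-rule on 13 (branches; this branch)]
15. q, 2   [or-rule on 14 (branches; this branch)]
Accessibility: 0R0, 0R1, 1R0, 1R1, 1R2, 2R1, 2R2
The negation has an open branch (countermodel exists).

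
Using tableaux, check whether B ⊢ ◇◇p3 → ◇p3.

No, not valid

Tableau for the negation ¬(◇◇p3 → ◇p3):
1. ¬(◇◇p3 → ◇p3), w0
2. ◇◇p3, w0
3. ¬◇p3, w0
4. ¬p3, w0
5. ◇p3, w1
6. ¬p3, w1
7. p3, w2
Accessibility: w0Rw0, w0Rw1, w1Rw0, w1Rw1, w1Rw2, w2Rw1, w2Rw2
The negation has an open branch (countermodel exists).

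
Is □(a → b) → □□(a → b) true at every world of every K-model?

No, not valid

Tableau for the negation ¬(□(a → b) → □□(a → b)):
1. ¬(□(a → b) → □□(a → b)), u
2. □(a → b), u
3. ¬□□(a → b), u
4. ¬□(a → b), v
5. a → b, v
6. b, v
7. ¬(a → b), w
8. a, w
9. ¬b, w
Accessibility: uRv, vRw
The negation has an open branch (countermodel exists).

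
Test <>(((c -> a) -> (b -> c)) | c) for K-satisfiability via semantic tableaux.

Satisfiable

1. <>(((c -> a) -> (b -> c)) | c), 0
2. ((c -> a) -> (b -> c)) | c, 1
3. c, 1
Accessibility: 0R1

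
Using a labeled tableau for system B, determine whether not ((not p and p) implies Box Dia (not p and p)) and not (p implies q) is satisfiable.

Unsatisfiable (every branch closes)

1. not ((not p and p) implies Box Dia (not p and p)) and not (p implies q), w0
2. not ((not p and p) implies Box Dia (not p and p)), w0
3. not (p implies q), w0
4. not p and p, w0
5. not Box Dia (not p and p), w0
6. p, w0
7. not q, w0
8. not p, w0
Accessibility: w0Rw0
Branch closes: p and not p both at w0.
Every branch closes; the branch above is one of them.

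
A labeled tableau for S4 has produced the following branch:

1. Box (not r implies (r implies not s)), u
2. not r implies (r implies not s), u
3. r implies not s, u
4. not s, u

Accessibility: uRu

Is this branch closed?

There is no literal clash: for every atom and world, at most one sign appears.

Open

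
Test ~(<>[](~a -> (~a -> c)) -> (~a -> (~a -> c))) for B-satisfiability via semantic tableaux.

1. ~(<>[](~a -> (~a -> c)) -> (~a -> (~a -> c))), 0
2. <>[](~a -> (~a -> c)), 0
3. ~(~a -> (~a -> c)), 0
4. ~a, 0
5. ~(~a -> c), 0
6. ~c, 0
7. [](~a -> (~a -> c)), 1
8. ~a -> (~a -> c), 0
9. ~a -> (~a -> c), 1
10. ~a -> c, 0
11. ~a -> c, 1
12. c, 0
Accessibility: 0R0, 0R1, 1R0, 1R1
Branch closes: c and ~c both at 0.
(One branch shown.) All branches close.

Unsatisfiable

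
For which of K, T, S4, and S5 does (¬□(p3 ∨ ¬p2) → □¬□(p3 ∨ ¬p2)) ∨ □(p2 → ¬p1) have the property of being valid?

S5-tableau for the negation ¬((¬□(p3 ∨ ¬p2) → □¬□(p3 ∨ ¬p2)) ∨ □(p2 → ¬p1)):
1. ¬((¬□(p3 ∨ ¬p2) → □¬□(p3 ∨ ¬p2)) ∨ □(p2 → ¬p1)), w0
2. ¬(¬□(p3 ∨ ¬p2) → □¬□(p3 ∨ ¬p2)), w0   [¬∨-rule on 1]
3. ¬□(p2 → ¬p1), w0   [¬∨-rule on 1]
4. ¬□(p3 ∨ ¬p2), w0   [¬→-rule on 2]
5. ¬□¬□(p3 ∨ ¬p2), w0   [¬→-rule on 2]
6. ¬(p2 → ¬p1), w1   [¬□-rule on 3: fresh world w1, w0Rw1]
7. p2, w1   [¬→-rule on 6]
8. p1, w1   [¬→-rule on 6]
9. ¬(p3 ∨ ¬p2), w2   [¬□-rule on 4: fresh world w2, w0Rw2]
10. ¬p3, w2   [¬∨-rule on 9]
11. p2, w2   [¬∨-rule on 9]
12. □(p3 ∨ ¬p2), w3   [¬□-rule on 5: fresh world w3, w0Rw3]
13. p3 ∨ ¬p2, w0   [□-rule on 12 via w3Rw0]
14. p3 ∨ ¬p2, w1   [□-rule on 12 via w3Rw1]
15. p3 ∨ ¬p2, w2   [□-rule on 12 via w3Rw2]
16. p3 ∨ ¬p2, w3   [□-rule on 12 via w3Rw3]
17. ¬p2, w0   [∨-rule on 13 (branches; this branch)]
18. p3, w1   [∨-rule on 14 (branches; this branch)]
19. ¬p2, w2   [∨-rule on 15 (branches; this branch)]
Accessibility: w0Rw0, w0Rw1, w0Rw2, w0Rw3, w1Rw0, w1Rw1, w1Rw2, w1Rw3, w2Rw0, w2Rw1, w2Rw2, w2Rw3, w3Rw0, w3Rw1, w3Rw2, w3Rw3
Branch closes: p2 and ¬p2 both at w2.
Every branch closes (one shown): valid in S5.
S4-tableau for the negation ¬((¬□(p3 ∨ ¬p2) → □¬□(p3 ∨ ¬p2)) ∨ □(p2 → ¬p1)):
1. ¬((¬□(p3 ∨ ¬p2) → □¬□(p3 ∨ ¬p2)) ∨ □(p2 → ¬p1)), w0
2. ¬(¬□(p3 ∨ ¬p2) → □¬□(p3 ∨ ¬p2)), w0   [¬∨-rule on 1]
3. ¬□(p2 → ¬p1), w0   [¬∨-rule on 1]
4. ¬□(p3 ∨ ¬p2), w0   [¬→-rule on 2]
5. ¬□¬□(p3 ∨ ¬p2), w0   [¬→-rule on 2]
6. ¬(p2 → ¬p1), w1   [¬□-rule on 3: fresh world w1, w0Rw1]
7. p2, w1   [¬→-rule on 6]
8. p1, w1   [¬→-rule on 6]
9. ¬(p3 ∨ ¬p2), w2   [¬□-rule on 4: fresh world w2, w0Rw2]
10. ¬p3, w2   [¬∨-rule on 9]
11. p2, w2   [¬∨-rule on 9]
12. □(p3 ∨ ¬p2), w3   [¬□-rule on 5: fresh world w3, w0Rw3]
13. p3 ∨ ¬p2, w3   [□-rule on 12 via w3Rw3]
14. ¬p2, w3   [∨-rule on 13 (branches; this branch)]
Accessibility: w0Rw0, w0Rw1, w0Rw2, w0Rw3, w1Rw1, w2Rw2, w3Rw3
Complete open branch: countermodel on an S4-frame, so not valid in S4, nor in K, T (the same frame is also a K-frame and a T-frame).

S5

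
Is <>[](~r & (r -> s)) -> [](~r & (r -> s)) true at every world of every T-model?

Tableau for the negation ~(<>[](~r & (r -> s)) -> [](~r & (r -> s))):
1. ~(<>[](~r & (r -> s)) -> [](~r & (r -> s))), w0
2. <>[](~r & (r -> s)), w0
3. ~[](~r & (r -> s)), w0
4. [](~r & (r -> s)), w1
5. ~r & (r -> s), w1
6. ~r, w1
7. r -> s, w1
8. s, w1
9. ~(~r & (r -> s)), w2
10. ~(r -> s), w2
11. r, w2
12. ~s, w2
Accessibility: w0Rw0, w0Rw1, w0Rw2, w1Rw1, w2Rw2
The negation has an open branch (countermodel exists).

Not valid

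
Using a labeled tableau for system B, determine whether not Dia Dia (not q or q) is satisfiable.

1. not Dia Dia (not q or q), u
2. not Dia (not q or q), u   [neg-Dia-rule on 1 via uRu]
3. not (not q or q), u   [neg-Dia-rule on 2 via uRu]
4. q, u   [neg-or-rule on 3]
5. not q, u   [neg-or-rule on 3]
Accessibility: uRu
Branch closes: q and not q both at u.
Every branch closes; the branch above is one of them.

No, unsatisfiable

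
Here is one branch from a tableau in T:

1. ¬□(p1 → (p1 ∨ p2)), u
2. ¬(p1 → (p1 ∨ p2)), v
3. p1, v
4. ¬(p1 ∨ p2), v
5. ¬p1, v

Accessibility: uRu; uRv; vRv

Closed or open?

Both p1 and ¬p1 appear at v.

Closed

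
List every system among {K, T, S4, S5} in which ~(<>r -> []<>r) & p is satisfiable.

S5-tableau for the formula:
1. ~(<>r -> []<>r) & p, 0
2. ~(<>r -> []<>r), 0
3. p, 0
4. <>r, 0
5. ~[]<>r, 0
6. r, 1
7. ~<>r, 2
8. ~r, 0
9. ~r, 1
Accessibility: 0R0, 0R1, 0R2, 1R0, 1R1, 1R2, 2R0, 2R1, 2R2
Branch closes: r and ~r both at 1.
Every branch closes (one shown): unsatisfiable in S5.
S4-tableau for the formula:
1. ~(<>r -> []<>r) & p, 0
2. ~(<>r -> []<>r), 0
3. p, 0
4. <>r, 0
5. ~[]<>r, 0
6. r, 1
7. ~<>r, 2
8. ~r, 2
Accessibility: 0R0, 0R1, 0R2, 1R1, 2R2
Complete open branch: satisfiable in S4, hence also in K, T (this S4-model is also a K-model and a T-model).

K, T, S4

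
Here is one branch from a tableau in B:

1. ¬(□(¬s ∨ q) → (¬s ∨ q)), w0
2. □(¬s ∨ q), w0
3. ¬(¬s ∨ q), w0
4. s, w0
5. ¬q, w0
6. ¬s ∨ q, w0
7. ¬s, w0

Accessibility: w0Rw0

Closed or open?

Both s and ¬s appear at w0.

Yes, closed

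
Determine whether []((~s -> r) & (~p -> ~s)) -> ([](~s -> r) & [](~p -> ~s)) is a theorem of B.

Valid

Tableau for the negation ~([]((~s -> r) & (~p -> ~s)) -> ([](~s -> r) & [](~p -> ~s))):
1. ~([]((~s -> r) & (~p -> ~s)) -> ([](~s -> r) & [](~p -> ~s))), u
2. []((~s -> r) & (~p -> ~s)), u
3. ~([](~s -> r) & [](~p -> ~s)), u
4. (~s -> r) & (~p -> ~s), u
5. ~s -> r, u
6. ~p -> ~s, u
7. ~[](~p -> ~s), u
8. r, u
9. ~s, u
10. ~(~p -> ~s), v
11. ~p, v
12. s, v
13. (~s -> r) & (~p -> ~s), v
14. ~s -> r, v
15. ~p -> ~s, v
16. r, v
17. ~s, v
Accessibility: uRu, uRv, vRu, vRv
Branch closes: s and ~s both at v.
All branches of the negation close; one closing branch shown above.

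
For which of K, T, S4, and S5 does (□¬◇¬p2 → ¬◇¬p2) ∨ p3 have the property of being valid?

T, S4, S5

K-tableau for the negation ¬((□¬◇¬p2 → ¬◇¬p2) ∨ p3):
1. ¬((□¬◇¬p2 → ¬◇¬p2) ∨ p3), 0
2. ¬(□¬◇¬p2 → ¬◇¬p2), 0
3. ¬p3, 0
4. □¬◇¬p2, 0
5. ◇¬p2, 0
6. ¬p2, 1
7. ¬◇¬p2, 1
Accessibility: 0R1
Complete open branch: countermodel on a K-frame, so not valid in K.
T-tableau for the negation ¬((□¬◇¬p2 → ¬◇¬p2) ∨ p3):
1. ¬((□¬◇¬p2 → ¬◇¬p2) ∨ p3), 0
2. ¬(□¬◇¬p2 → ¬◇¬p2), 0
3. ¬p3, 0
4. □¬◇¬p2, 0
5. ◇¬p2, 0
6. ¬◇¬p2, 0
7. p2, 0
8. ¬p2, 1
9. ¬◇¬p2, 1
10. p2, 1
Accessibility: 0R0, 0R1, 1R1
Branch closes: p2 and ¬p2 both at 1.
Every branch closes (one shown): valid in T, hence also in S4, S5 (every theorem of T is a theorem of S4 and S5).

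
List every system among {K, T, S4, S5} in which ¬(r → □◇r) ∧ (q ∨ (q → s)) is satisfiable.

S4-tableau for the formula:
1. ¬(r → □◇r) ∧ (q ∨ (q → s)), 0
2. ¬(r → □◇r), 0   [∧-rule on 1]
3. q ∨ (q → s), 0   [∧-rule on 1]
4. r, 0   [¬→-rule on 2]
5. ¬□◇r, 0   [¬→-rule on 2]
6. q → s, 0   [∨-rule on 3 (branches; this branch)]
7. s, 0   [→-rule on 6 (branches; this branch)]
8. ¬◇r, 1   [¬□-rule on 5: fresh world 1, 0R1]
9. ¬r, 1   [¬◇-rule on 8 via 1R1]
Accessibility: 0R0, 0R1, 1R1
Complete open branch: satisfiable in S4, hence also in K, T (this S4-model is also a K-model and a T-model).
S5-tableau for the formula:
1. ¬(r → □◇r) ∧ (q ∨ (q → s)), 0
2. ¬(r → □◇r), 0   [∧-rule on 1]
3. q ∨ (q → s), 0   [∧-rule on 1]
4. r, 0   [¬→-rule on 2]
5. ¬□◇r, 0   [¬→-rule on 2]
6. q → s, 0   [∨-rule on 3 (branches; this branch)]
7. s, 0   [→-rule on 6 (branches; this branch)]
8. ¬◇r, 1   [¬□-rule on 5: fresh world 1, 0R1]
9. ¬r, 0   [¬◇-rule on 8 via 1R0]
Accessibility: 0R0, 0R1, 1R0, 1R1
Branch closes: r and ¬r both at 0.
Every branch closes (one shown): unsatisfiable in S5.

K, T, S4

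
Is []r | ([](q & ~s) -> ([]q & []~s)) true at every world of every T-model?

Tableau for the negation ~([]r | ([](q & ~s) -> ([]q & []~s))):
1. ~([]r | ([](q & ~s) -> ([]q & []~s))), 0
2. ~[]r, 0
3. ~([](q & ~s) -> ([]q & []~s)), 0
4. [](q & ~s), 0
5. ~([]q & []~s), 0
6. q & ~s, 0
7. q, 0
8. ~s, 0
9. ~[]~s, 0
10. ~r, 1
11. q & ~s, 1
12. q, 1
13. ~s, 1
14. s, 2
15. q & ~s, 2
16. q, 2
17. ~s, 2
Accessibility: 0R0, 0R1, 0R2, 1R1, 2R2
Branch closes: s and ~s both at 2.
All branches of the negation close; one closing branch shown above.

Valid in T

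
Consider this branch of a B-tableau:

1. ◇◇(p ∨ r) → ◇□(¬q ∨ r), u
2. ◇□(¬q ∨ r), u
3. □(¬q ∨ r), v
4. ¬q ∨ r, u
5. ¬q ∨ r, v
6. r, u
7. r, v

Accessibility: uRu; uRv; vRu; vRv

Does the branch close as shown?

Open

There is no literal clash: for every atom and world, at most one sign appears.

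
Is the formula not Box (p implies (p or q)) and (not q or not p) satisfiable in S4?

No, unsatisfiable

1. not Box (p implies (p or q)) and (not q or not p), u
2. not Box (p implies (p or q)), u
3. not q or not p, u
4. not p, u
5. not (p implies (p or q)), v
6. p, v
7. not (p or q), v
8. not p, v
9. not q, v
Accessibility: uRu, uRv, vRv
Branch closes: p and not p both at v.
All branches of the tableau close; one closing branch shown above.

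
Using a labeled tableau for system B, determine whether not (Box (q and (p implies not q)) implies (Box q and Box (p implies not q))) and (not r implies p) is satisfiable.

Unsatisfiable

1. not (Box (q and (p implies not q)) implies (Box q and Box (p implies not q))) and (not r implies p), w0
2. not (Box (q and (p implies not q)) implies (Box q and Box (p implies not q))), w0
3. not r implies p, w0
4. Box (q and (p implies not q)), w0
5. not (Box q and Box (p implies not q)), w0
6. q and (p implies not q), w0
7. q, w0
8. p implies not q, w0
9. r, w0
10. not Box (p implies not q), w0
11. not p, w0
12. not (p implies not q), w1
13. p, w1
14. q, w1
15. q and (p implies not q), w1
16. p implies not q, w1
17. not q, w1
Accessibility: w0Rw0, w0Rw1, w1Rw0, w1Rw1
Branch closes: q and not q both at w1.
(One branch shown.) All branches close.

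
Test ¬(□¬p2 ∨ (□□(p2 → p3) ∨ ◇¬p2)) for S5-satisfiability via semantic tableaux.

Satisfiable (open branch found)

1. ¬(□¬p2 ∨ (□□(p2 → p3) ∨ ◇¬p2)), u
2. ¬□¬p2, u   [¬∨-rule on 1]
3. ¬(□□(p2 → p3) ∨ ◇¬p2), u   [¬∨-rule on 1]
4. ¬□□(p2 → p3), u   [¬∨-rule on 3]
5. ¬◇¬p2, u   [¬∨-rule on 3]
6. p2, u   [¬◇-rule on 5 via uRu]
7. p2, v   [¬□-rule on 2: fresh world v, uRv]
8. ¬□(p2 → p3), w   [¬□-rule on 4: fresh world w, uRw]
9. p2, w   [¬◇-rule on 5 via uRw]
10. ¬(p2 → p3), x   [¬□-rule on 8: fresh world x, wRx]
11. p2, x   [¬→-rule on 10]
12. ¬p3, x   [¬→-rule on 10]
Accessibility: uRu, uRv, uRw, uRx, vRu, vRv, vRw, vRx, wRu, wRv, wRw, wRx, xRu, xRv, xRw, xRx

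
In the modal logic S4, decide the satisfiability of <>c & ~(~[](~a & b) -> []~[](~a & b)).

1. <>c & ~(~[](~a & b) -> []~[](~a & b)), 0
2. <>c, 0
3. ~(~[](~a & b) -> []~[](~a & b)), 0
4. ~[](~a & b), 0
5. ~[]~[](~a & b), 0
6. c, 1
7. ~(~a & b), 2
8. ~b, 2
9. [](~a & b), 3
10. ~a & b, 3
11. ~a, 3
12. b, 3
Accessibility: 0R0, 0R1, 0R2, 0R3, 1R1, 2R2, 3R3

Satisfiable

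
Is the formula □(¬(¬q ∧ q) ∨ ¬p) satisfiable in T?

1. □(¬(¬q ∧ q) ∨ ¬p), w0
2. ¬(¬q ∧ q) ∨ ¬p, w0   [□-rule on 1 via w0Rw0]
3. ¬p, w0   [∨-rule on 2 (branches; this branch)]
Accessibility: w0Rw0

Satisfiable (open branch found)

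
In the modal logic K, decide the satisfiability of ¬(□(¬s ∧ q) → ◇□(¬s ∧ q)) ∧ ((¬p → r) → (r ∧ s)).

Yes, satisfiable

1. ¬(□(¬s ∧ q) → ◇□(¬s ∧ q)) ∧ ((¬p → r) → (r ∧ s)), w0
2. ¬(□(¬s ∧ q) → ◇□(¬s ∧ q)), w0
3. (¬p → r) → (r ∧ s), w0
4. □(¬s ∧ q), w0
5. ¬◇□(¬s ∧ q), w0
6. r ∧ s, w0
7. r, w0
8. s, w0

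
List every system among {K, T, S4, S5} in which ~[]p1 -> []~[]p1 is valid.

S5-tableau for the negation ~(~[]p1 -> []~[]p1):
1. ~(~[]p1 -> []~[]p1), w0
2. ~[]p1, w0   [~->-rule on 1]
3. ~[]~[]p1, w0   [~->-rule on 1]
4. ~p1, w1   [~[]-rule on 2: fresh world w1, w0Rw1]
5. []p1, w2   [~[]-rule on 3: fresh world w2, w0Rw2]
6. p1, w0   [[]-rule on 5 via w2Rw0]
7. p1, w1   [[]-rule on 5 via w2Rw1]
Accessibility: w0Rw0, w0Rw1, w0Rw2, w1Rw0, w1Rw1, w1Rw2, w2Rw0, w2Rw1, w2Rw2
Branch closes: p1 and ~p1 both at w1.
Every branch closes (one shown): valid in S5.
S4-tableau for the negation ~(~[]p1 -> []~[]p1):
1. ~(~[]p1 -> []~[]p1), w0
2. ~[]p1, w0   [~->-rule on 1]
3. ~[]~[]p1, w0   [~->-rule on 1]
4. ~p1, w1   [~[]-rule on 2: fresh world w1, w0Rw1]
5. []p1, w2   [~[]-rule on 3: fresh world w2, w0Rw2]
6. p1, w2   [[]-rule on 5 via w2Rw2]
Accessibility: w0Rw0, w0Rw1, w0Rw2, w1Rw1, w2Rw2
Complete open branch: countermodel on an S4-frame, so not valid in S4, nor in K, T (the same frame is also a K-frame and a T-frame).

S5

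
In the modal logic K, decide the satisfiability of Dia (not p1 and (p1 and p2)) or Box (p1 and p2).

Satisfiable

1. Dia (not p1 and (p1 and p2)) or Box (p1 and p2), 0
2. Box (p1 and p2), 0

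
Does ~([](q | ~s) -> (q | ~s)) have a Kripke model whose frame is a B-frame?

Unsatisfiable

1. ~([](q | ~s) -> (q | ~s)), u
2. [](q | ~s), u
3. ~(q | ~s), u
4. ~q, u
5. s, u
6. q | ~s, u
7. ~s, u
Accessibility: uRu
Branch closes: s and ~s both at u.
(One branch shown.) All branches close.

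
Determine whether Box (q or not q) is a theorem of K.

Valid in K

Tableau for the negation not Box (q or not q):
1. not Box (q or not q), 0
2. not (q or not q), 1
3. not q, 1
4. q, 1
Accessibility: 0R1
Branch closes: q and not q both at 1.
All branches of the negation close; one closing branch shown above.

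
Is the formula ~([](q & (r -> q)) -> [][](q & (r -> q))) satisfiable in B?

1. ~([](q & (r -> q)) -> [][](q & (r -> q))), u
2. [](q & (r -> q)), u   [~->-rule on 1]
3. ~[][](q & (r -> q)), u   [~->-rule on 1]
4. q & (r -> q), u   [[]-rule on 2 via uRu]
5. q, u   [&-rule on 4]
6. r -> q, u   [&-rule on 4]
7. ~[](q & (r -> q)), v   [~[]-rule on 3: fresh world v, uRv]
8. q & (r -> q), v   [[]-rule on 2 via uRv]
9. q, v   [&-rule on 8]
10. r -> q, v   [&-rule on 8]
11. ~(q & (r -> q)), w   [~[]-rule on 7: fresh world w, vRw]
12. ~(r -> q), w   [~&-rule on 11 (branches; this branch)]
13. r, w   [~->-rule on 12]
14. ~q, w   [~->-rule on 12]
Accessibility: uRu, uRv, vRu, vRv, vRw, wRv, wRw

Satisfiable (open branch found)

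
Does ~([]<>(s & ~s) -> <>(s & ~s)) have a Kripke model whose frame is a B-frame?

1. ~([]<>(s & ~s) -> <>(s & ~s)), w0
2. []<>(s & ~s), w0   [~->-rule on 1]
3. ~<>(s & ~s), w0   [~->-rule on 1]
4. <>(s & ~s), w0   [[]-rule on 2 via w0Rw0]
5. ~(s & ~s), w0   [~<>-rule on 3 via w0Rw0]
6. s, w0   [~&-rule on 5 (branches; this branch)]
7. s & ~s, w1   [<>-rule on 4: fresh world w1, w0Rw1]
8. s, w1   [&-rule on 7]
9. ~s, w1   [&-rule on 7]
Accessibility: w0Rw0, w0Rw1, w1Rw0, w1Rw1
Branch closes: s and ~s both at w1.
(One branch shown.) All branches close.

No, unsatisfiable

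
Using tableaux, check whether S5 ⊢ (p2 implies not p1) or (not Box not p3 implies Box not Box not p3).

Tableau for the negation not ((p2 implies not p1) or (not Box not p3 implies Box not Box not p3)):
1. not ((p2 implies not p1) or (not Box not p3 implies Box not Box not p3)), u
2. not (p2 implies not p1), u
3. not (not Box not p3 implies Box not Box not p3), u
4. p2, u
5. p1, u
6. not Box not p3, u
7. not Box not Box not p3, u
8. p3, v
9. Box not p3, w
10. not p3, u
11. not p3, v
Accessibility: uRu, uRv, uRw, vRu, vRv, vRw, wRu, wRv, wRw
Branch closes: p3 and not p3 both at v.
All branches of the negation close; one closing branch shown above.

Yes, valid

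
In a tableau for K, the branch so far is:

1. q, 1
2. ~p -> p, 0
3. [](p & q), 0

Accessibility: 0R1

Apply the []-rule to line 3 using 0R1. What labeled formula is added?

p & q, 1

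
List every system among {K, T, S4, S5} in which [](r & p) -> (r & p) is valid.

T, S4, S5

T-tableau for the negation ~([](r & p) -> (r & p)):
1. ~([](r & p) -> (r & p)), u
2. [](r & p), u
3. ~(r & p), u
4. r & p, u
5. r, u
6. p, u
7. ~p, u
Accessibility: uRu
Branch closes: p and ~p both at u.
Every branch closes (one shown): valid in T, hence also in S4, S5 (every theorem of T is a theorem of S4 and S5).
K-tableau for the negation ~([](r & p) -> (r & p)):
1. ~([](r & p) -> (r & p)), u
2. [](r & p), u
3. ~(r & p), u
4. ~p, u
Complete open branch: countermodel on a K-frame, so not valid in K.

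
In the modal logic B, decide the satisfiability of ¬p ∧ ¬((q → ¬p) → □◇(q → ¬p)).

Unsatisfiable (every branch closes)

1. ¬p ∧ ¬((q → ¬p) → □◇(q → ¬p)), u
2. ¬p, u
3. ¬((q → ¬p) → □◇(q → ¬p)), u
4. q → ¬p, u
5. ¬□◇(q → ¬p), u
6. ¬◇(q → ¬p), v
7. ¬(q → ¬p), u
8. q, u
9. p, u
Accessibility: uRu, uRv, vRu, vRv
Branch closes: p and ¬p both at u.
All branches of the tableau close; one closing branch shown above.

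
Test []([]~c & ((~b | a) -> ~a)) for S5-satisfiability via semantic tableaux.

Satisfiable (open branch found)

1. []([]~c & ((~b | a) -> ~a)), w0
2. []~c & ((~b | a) -> ~a), w0   [[]-rule on 1 via w0Rw0]
3. []~c, w0   [&-rule on 2]
4. (~b | a) -> ~a, w0   [&-rule on 2]
5. ~c, w0   [[]-rule on 3 via w0Rw0]
6. ~a, w0   [->-rule on 4 (branches; this branch)]
Accessibility: w0Rw0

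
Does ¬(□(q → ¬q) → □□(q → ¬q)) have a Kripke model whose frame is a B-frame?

1. ¬(□(q → ¬q) → □□(q → ¬q)), w0
2. □(q → ¬q), w0
3. ¬□□(q → ¬q), w0
4. q → ¬q, w0
5. ¬q, w0
6. ¬□(q → ¬q), w1
7. q → ¬q, w1
8. ¬q, w1
9. ¬(q → ¬q), w2
10. q, w2
Accessibility: w0Rw0, w0Rw1, w1Rw0, w1Rw1, w1Rw2, w2Rw1, w2Rw2

Yes, satisfiable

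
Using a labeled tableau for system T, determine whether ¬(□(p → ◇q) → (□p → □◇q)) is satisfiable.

1. ¬(□(p → ◇q) → (□p → □◇q)), w0
2. □(p → ◇q), w0
3. ¬(□p → □◇q), w0
4. □p, w0
5. ¬□◇q, w0
6. p → ◇q, w0
7. p, w0
8. ◇q, w0
9. ¬◇q, w1
10. p → ◇q, w1
11. p, w1
12. ¬q, w1
13. ◇q, w1
14. q, w2
15. p → ◇q, w2
16. p, w2
17. ◇q, w2
18. q, w3
19. ¬q, w3
Accessibility: w0Rw0, w0Rw1, w0Rw2, w1Rw1, w1Rw3, w2Rw2, w3Rw3
Branch closes: q and ¬q both at w3.
(One branch shown.) All branches close.

Unsatisfiable (every branch closes)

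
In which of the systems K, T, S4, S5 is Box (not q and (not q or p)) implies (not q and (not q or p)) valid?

K-tableau for the negation not (Box (not q and (not q or p)) implies (not q and (not q or p))):
1. not (Box (not q and (not q or p)) implies (not q and (not q or p))), w0
2. Box (not q and (not q or p)), w0
3. not (not q and (not q or p)), w0
4. not (not q or p), w0
5. q, w0
6. not p, w0
Complete open branch: countermodel on a K-frame, so not valid in K.
T-tableau for the negation not (Box (not q and (not q or p)) implies (not q and (not q or p))):
1. not (Box (not q and (not q or p)) implies (not q and (not q or p))), w0
2. Box (not q and (not q or p)), w0
3. not (not q and (not q or p)), w0
4. not q and (not q or p), w0
5. not q, w0
6. not q or p, w0
7. not (not q or p), w0
8. q, w0
9. not p, w0
Accessibility: w0Rw0
Branch closes: q and not q both at w0.
Every branch closes (one shown): valid in T, hence also in S4, S5 (every theorem of T is a theorem of S4 and S5).

T, S4, S5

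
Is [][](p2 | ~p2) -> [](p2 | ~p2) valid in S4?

Valid

Tableau for the negation ~([][](p2 | ~p2) -> [](p2 | ~p2)):
1. ~([][](p2 | ~p2) -> [](p2 | ~p2)), 0
2. [][](p2 | ~p2), 0
3. ~[](p2 | ~p2), 0
4. [](p2 | ~p2), 0
5. p2 | ~p2, 0
6. ~p2, 0
7. ~(p2 | ~p2), 1
8. ~p2, 1
9. p2, 1
Accessibility: 0R0, 0R1, 1R1
Branch closes: p2 and ~p2 both at 1.
Every branch of the negation's tableau closes; the branch above is one of them.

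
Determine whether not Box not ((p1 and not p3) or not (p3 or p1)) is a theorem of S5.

Tableau for the negation Box not ((p1 and not p3) or not (p3 or p1)):
1. Box not ((p1 and not p3) or not (p3 or p1)), 0
2. not ((p1 and not p3) or not (p3 or p1)), 0   [Box-rule on 1 via 0R0]
3. not (p1 and not p3), 0   [neg-or-rule on 2]
4. p3 or p1, 0   [neg-or-rule on 2]
5. p3, 0   [neg-and-rule on 3 (branches; this branch)]
6. p1, 0   [or-rule on 4 (branches; this branch)]
Accessibility: 0R0
The negation has an open branch (countermodel exists).

Not valid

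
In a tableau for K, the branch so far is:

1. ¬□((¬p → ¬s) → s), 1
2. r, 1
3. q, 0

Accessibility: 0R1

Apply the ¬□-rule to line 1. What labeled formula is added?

a fresh world 2 with 1R2, and ¬((¬p → ¬s) → s) at 2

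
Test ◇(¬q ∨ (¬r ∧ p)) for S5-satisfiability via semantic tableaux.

1. ◇(¬q ∨ (¬r ∧ p)), 0
2. ¬q ∨ (¬r ∧ p), 1   [◇-rule on 1: fresh world 1, 0R1]
3. ¬r ∧ p, 1   [∨-rule on 2 (branches; this branch)]
4. ¬r, 1   [∧-rule on 3]
5. p, 1   [∧-rule on 3]
Accessibility: 0R0, 0R1, 1R0, 1R1

Yes, satisfiable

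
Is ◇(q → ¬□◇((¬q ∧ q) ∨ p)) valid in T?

Tableau for the negation ¬◇(q → ¬□◇((¬q ∧ q) ∨ p)):
1. ¬◇(q → ¬□◇((¬q ∧ q) ∨ p)), 0
2. ¬(q → ¬□◇((¬q ∧ q) ∨ p)), 0
3. q, 0
4. □◇((¬q ∧ q) ∨ p), 0
5. ◇((¬q ∧ q) ∨ p), 0
6. (¬q ∧ q) ∨ p, 1
7. ¬(q → ¬□◇((¬q ∧ q) ∨ p)), 1
8. q, 1
9. □◇((¬q ∧ q) ∨ p), 1
10. ◇((¬q ∧ q) ∨ p), 1
11. p, 1
12. (¬q ∧ q) ∨ p, 2
13. ◇((¬q ∧ q) ∨ p), 2
14. p, 2
15. (¬q ∧ q) ∨ p, 3
16. p, 3
Accessibility: 0R0, 0R1, 1R1, 1R2, 2R2, 2R3, 3R3
The negation has an open branch (countermodel exists).

Not valid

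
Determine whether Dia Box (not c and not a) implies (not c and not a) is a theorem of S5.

Tableau for the negation not (Dia Box (not c and not a) implies (not c and not a)):
1. not (Dia Box (not c and not a) implies (not c and not a)), 0
2. Dia Box (not c and not a), 0   [neg-implies-rule on 1]
3. not (not c and not a), 0   [neg-implies-rule on 1]
4. a, 0   [neg-and-rule on 3 (branches; this branch)]
5. Box (not c and not a), 1   [Dia-rule on 2: fresh world 1, 0R1]
6. not c and not a, 0   [Box-rule on 5 via 1R0]
7. not c, 0   [and-rule on 6]
8. not a, 0   [and-rule on 6]
Accessibility: 0R0, 0R1, 1R0, 1R1
Branch closes: a and not a both at 0.
Every branch of the negation's tableau closes; the branch above is one of them.

Valid in S5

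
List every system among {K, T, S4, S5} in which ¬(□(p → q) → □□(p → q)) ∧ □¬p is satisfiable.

S4-tableau for the formula:
1. ¬(□(p → q) → □□(p → q)) ∧ □¬p, u
2. ¬(□(p → q) → □□(p → q)), u   [∧-rule on 1]
3. □¬p, u   [∧-rule on 1]
4. □(p → q), u   [¬→-rule on 2]
5. ¬□□(p → q), u   [¬→-rule on 2]
6. ¬p, u   [□-rule on 3 via uRu]
7. p → q, u   [□-rule on 4 via uRu]
8. q, u   [→-rule on 7 (branches; this branch)]
9. ¬□(p → q), v   [¬□-rule on 5: fresh world v, uRv]
10. ¬p, v   [□-rule on 3 via uRv]
11. p → q, v   [□-rule on 4 via uRv]
12. q, v   [→-rule on 11 (branches; this branch)]
13. ¬(p → q), w   [¬□-rule on 9: fresh world w, vRw]
14. p, w   [¬→-rule on 13]
15. ¬q, w   [¬→-rule on 13]
16. ¬p, w   [□-rule on 3 via uRw]
Accessibility: uRu, uRv, uRw, vRv, vRw, wRw
Branch closes: p and ¬p both at w.
Every branch closes (one shown): unsatisfiable in S4, hence also in S5 (every S5-frame is an S4-frame).
T-tableau for the formula:
1. ¬(□(p → q) → □□(p → q)) ∧ □¬p, u
2. ¬(□(p → q) → □□(p → q)), u   [∧-rule on 1]
3. □¬p, u   [∧-rule on 1]
4. □(p → q), u   [¬→-rule on 2]
5. ¬□□(p → q), u   [¬→-rule on 2]
6. ¬p, u   [□-rule on 3 via uRu]
7. p → q, u   [□-rule on 4 via uRu]
8. q, u   [→-rule on 7 (branches; this branch)]
9. ¬□(p → q), v   [¬□-rule on 5: fresh world v, uRv]
10. ¬p, v   [□-rule on 3 via uRv]
11. p → q, v   [□-rule on 4 via uRv]
12. q, v   [→-rule on 11 (branches; this branch)]
13. ¬(p → q), w   [¬□-rule on 9: fresh world w, vRw]
14. p, w   [¬→-rule on 13]
15. ¬q, w   [¬→-rule on 13]
Accessibility: uRu, uRv, vRv, vRw, wRw
Complete open branch: satisfiable in T, hence also in K (this T-model is also a K-model).

K, T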